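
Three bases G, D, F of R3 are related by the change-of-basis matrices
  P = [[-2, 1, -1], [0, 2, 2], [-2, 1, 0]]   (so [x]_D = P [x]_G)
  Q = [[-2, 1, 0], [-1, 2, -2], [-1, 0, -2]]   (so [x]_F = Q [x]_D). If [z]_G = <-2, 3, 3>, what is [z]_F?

Composing the changes, [z]_F = Q P [z]_G.
Q P = [[4, 0, 4], [6, 1, 5], [6, -3, 1]]; applying this to <-2, 3, 3> gives <4, 6, -18>.

<4, 6, -18>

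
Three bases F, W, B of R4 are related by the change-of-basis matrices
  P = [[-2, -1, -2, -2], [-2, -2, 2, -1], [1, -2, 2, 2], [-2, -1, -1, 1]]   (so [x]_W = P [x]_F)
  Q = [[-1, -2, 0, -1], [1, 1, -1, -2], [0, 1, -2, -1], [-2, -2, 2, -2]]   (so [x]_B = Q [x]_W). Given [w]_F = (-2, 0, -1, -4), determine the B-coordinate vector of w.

(-27, 30, 29, -66)

Composing the changes, [w]_B = Q P [w]_F.
Q P = [[8, 6, -1, 3], [-1, 1, 0, -7], [-2, 3, -1, -6], [14, 4, 6, 8]]; applying this to (-2, 0, -1, -4) gives (-27, 30, 29, -66).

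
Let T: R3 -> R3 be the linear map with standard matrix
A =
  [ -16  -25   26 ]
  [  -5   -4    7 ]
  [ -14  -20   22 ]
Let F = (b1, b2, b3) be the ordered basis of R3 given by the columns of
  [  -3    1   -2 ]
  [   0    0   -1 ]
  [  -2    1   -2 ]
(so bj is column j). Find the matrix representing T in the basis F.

[[2, -2, -1], [0, 0, 2], [-1, -2, 0]]

Let P have columns b1, ..., b3. Then [T]_F = P^(-1) A P.
Here det P = -1, so P^(-1) is integer; computing A P first and then P^(-1)(A P) gives [[2, -2, -1], [0, 0, 2], [-1, -2, 0]].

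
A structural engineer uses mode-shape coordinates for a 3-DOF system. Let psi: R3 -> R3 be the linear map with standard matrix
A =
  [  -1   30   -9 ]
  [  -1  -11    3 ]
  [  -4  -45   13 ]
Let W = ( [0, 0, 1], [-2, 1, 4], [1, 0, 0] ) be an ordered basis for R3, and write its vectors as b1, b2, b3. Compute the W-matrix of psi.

Let P have columns b1, ..., b3. Then [psi]_W = P^(-1) A P.
Here det P = -1, so P^(-1) is integer; computing A P first and then P^(-1)(A P) gives [[1, 3, 0], [3, 3, -1], [-3, 2, -3]].

[[1, 3, 0], [3, 3, -1], [-3, 2, -3]]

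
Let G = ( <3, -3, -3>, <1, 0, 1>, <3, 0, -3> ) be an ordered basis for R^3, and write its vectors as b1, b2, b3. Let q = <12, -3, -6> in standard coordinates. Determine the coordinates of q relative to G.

[q]_G is the unique c with M c = q, where M has columns b1, ..., b3.
Gaussian elimination on [M | q] yields c = (1, 3, 2).
Check: b1 + 3b2 + 2b3 = <12, -3, -6>.

<1, 3, 2>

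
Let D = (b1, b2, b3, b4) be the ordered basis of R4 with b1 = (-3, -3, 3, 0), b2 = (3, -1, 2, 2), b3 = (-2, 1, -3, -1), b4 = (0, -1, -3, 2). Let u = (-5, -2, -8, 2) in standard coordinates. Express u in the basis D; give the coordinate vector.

(1, 2, 4, 1)

Write u = c_1 b1 + ... + c_4 b4 and solve for the c_i.
Gaussian elimination on [M | u] yields c = (1, 2, 4, 1).
Check: b1 + 2b2 + 4b3 + b4 = (-5, -2, -8, 2).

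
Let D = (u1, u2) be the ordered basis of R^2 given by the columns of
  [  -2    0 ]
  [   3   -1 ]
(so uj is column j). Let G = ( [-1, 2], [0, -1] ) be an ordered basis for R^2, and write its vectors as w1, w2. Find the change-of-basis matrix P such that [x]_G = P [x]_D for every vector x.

[[2, 0], [1, 1]]

Let M have columns uj and N have columns wj. Then for every x, N [x]_G = x = M [x]_D, so P = N^(-1) M.
Since det N = 1, N^(-1) has integer entries; multiplying gives P = [[2, 0], [1, 1]].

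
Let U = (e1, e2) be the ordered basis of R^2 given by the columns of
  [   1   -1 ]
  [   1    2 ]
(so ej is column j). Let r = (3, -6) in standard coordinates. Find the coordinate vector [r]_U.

Write r = c_1 e1 + c_2 e2 and solve for the c_i.
System: c_1 - c_2 = 3, c_1 + 2c_2 = -6; solving gives c_1 = 0, c_2 = -3.
Check: 0·e1 - 3e2 = (3, -6).

(0, -3)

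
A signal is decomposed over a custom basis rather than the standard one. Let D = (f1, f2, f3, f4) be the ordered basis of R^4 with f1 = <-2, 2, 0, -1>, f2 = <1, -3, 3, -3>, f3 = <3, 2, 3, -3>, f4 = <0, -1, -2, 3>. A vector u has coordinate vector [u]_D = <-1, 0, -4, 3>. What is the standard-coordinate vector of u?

By definition u = -f1 + 0·f2 - 4f3 + 3f4.
Summing componentwise gives <-10, -13, -18, 22>.

<-10, -13, -18, 22>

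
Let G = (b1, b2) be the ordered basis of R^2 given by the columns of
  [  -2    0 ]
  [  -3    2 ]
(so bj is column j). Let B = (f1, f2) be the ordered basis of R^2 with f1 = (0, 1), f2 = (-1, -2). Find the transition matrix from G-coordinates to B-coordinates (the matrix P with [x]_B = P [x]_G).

[[1, 2], [2, 0]]

Let M have columns bj and N have columns fj. Then for every x, N [x]_B = x = M [x]_G, so P = N^(-1) M.
Since det N = 1, N^(-1) has integer entries; multiplying gives P = [[1, 2], [2, 0]].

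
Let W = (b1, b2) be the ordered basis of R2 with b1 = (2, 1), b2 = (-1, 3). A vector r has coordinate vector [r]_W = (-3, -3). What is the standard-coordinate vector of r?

(-3, -12)

By definition r = -3b1 - 3b2.
Summing componentwise gives (-3, -12).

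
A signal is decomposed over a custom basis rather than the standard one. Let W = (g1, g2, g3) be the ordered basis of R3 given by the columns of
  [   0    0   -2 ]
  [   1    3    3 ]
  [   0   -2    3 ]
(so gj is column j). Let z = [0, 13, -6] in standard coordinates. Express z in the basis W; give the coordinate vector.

[z]_W is the unique c with M c = z, where M has columns g1, ..., g3.
Solving this 3x3 system gives c = (4, 3, 0).
Check: 4g1 + 3g2 + 0·g3 = [0, 13, -6].

[4, 3, 0]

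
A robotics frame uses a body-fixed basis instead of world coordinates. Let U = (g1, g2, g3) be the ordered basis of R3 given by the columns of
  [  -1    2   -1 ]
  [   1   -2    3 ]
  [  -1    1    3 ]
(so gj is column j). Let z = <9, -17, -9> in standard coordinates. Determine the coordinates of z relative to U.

[z]_U is the unique c with M c = z, where M has columns g1, ..., g3.
Solving this 3x3 system gives c = (-1, 2, -4).
Check: -g1 + 2g2 - 4g3 = <9, -17, -9>.

<-1, 2, -4>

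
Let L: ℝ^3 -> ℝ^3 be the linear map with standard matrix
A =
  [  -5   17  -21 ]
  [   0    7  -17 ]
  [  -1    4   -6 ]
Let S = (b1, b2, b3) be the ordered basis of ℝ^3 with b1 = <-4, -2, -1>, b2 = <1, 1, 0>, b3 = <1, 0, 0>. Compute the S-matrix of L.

With P the matrix whose columns are b1, ..., b3, [L]_S = P^(-1) A P.
Column by column: L(b1) = A b1 = <7, 3, 2>; its S-coordinates <-2, -1, 0> give column 1.
Continuing for each basis vector yields [L]_S = [[-2, -3, 1], [-1, 1, 2], [0, -1, -3]].

[[-2, -3, 1], [-1, 1, 2], [0, -1, -3]]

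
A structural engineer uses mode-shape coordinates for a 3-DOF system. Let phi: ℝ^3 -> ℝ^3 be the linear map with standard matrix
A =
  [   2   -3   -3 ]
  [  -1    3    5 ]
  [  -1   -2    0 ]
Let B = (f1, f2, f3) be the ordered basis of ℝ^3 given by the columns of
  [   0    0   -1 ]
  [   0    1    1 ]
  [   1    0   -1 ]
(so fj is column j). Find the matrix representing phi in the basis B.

The j-th column of [phi]_B is [phi(fj)]_B.
phi(f1) = A f1 = [-3, 5, 0] = 3f1 + 2f2 + 3f3, so column 1 is [3, 2, 3].
Repeating for f2, f3 and assembling the columns gives [[3, 1, 1], [2, 0, -3], [3, 3, 2]].

[[3, 1, 1], [2, 0, -3], [3, 3, 2]]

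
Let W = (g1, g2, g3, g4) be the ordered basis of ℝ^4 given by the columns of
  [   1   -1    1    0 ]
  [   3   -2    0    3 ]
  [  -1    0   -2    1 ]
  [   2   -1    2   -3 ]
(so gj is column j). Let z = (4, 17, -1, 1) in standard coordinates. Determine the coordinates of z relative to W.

(3, -1, 0, 2)

[z]_W is the unique c with M c = z, where M has columns g1, ..., g4.
Gaussian elimination on [M | z] yields c = (3, -1, 0, 2).
Check: 3g1 - g2 + 0·g3 + 2g4 = (4, 17, -1, 1).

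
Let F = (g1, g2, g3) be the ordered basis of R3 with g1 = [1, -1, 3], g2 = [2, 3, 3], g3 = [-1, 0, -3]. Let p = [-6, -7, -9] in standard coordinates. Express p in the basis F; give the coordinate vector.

[-2, -3, -2]

Write p = c_1 g1 + ... + c_3 g3 and solve for the c_i.
Solving this 3x3 system gives c = (-2, -3, -2).
Check: -2g1 - 3g2 - 2g3 = [-6, -7, -9].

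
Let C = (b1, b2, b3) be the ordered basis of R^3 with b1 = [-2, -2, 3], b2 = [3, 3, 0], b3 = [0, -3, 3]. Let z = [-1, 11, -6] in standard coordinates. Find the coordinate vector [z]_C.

[2, 1, -4]

We seek scalars with c_1 b1 + ... + c_3 b3 = z; equivalently solve M c = z where the columns of M are b1, ..., b3.
Solving this 3x3 system gives c = (2, 1, -4).
Check: 2b1 + b2 - 4b3 = [-1, 11, -6].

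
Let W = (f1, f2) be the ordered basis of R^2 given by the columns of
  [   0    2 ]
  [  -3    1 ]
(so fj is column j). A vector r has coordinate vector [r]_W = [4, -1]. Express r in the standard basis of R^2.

By definition r = 4f1 - f2.
Summing componentwise gives [-2, -13].

[-2, -13]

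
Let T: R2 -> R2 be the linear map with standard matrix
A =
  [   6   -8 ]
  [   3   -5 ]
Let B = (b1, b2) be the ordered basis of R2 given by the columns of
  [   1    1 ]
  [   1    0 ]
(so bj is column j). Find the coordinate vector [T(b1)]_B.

Compute T(b1) = A b1 = [-2, -2] in standard coordinates.
Then write this in B-coordinates: solve for y in y_1 b1 + y_2 b2 = [-2, -2].
This gives y = [-2, 0], which is column 1 of [T]_B.

[-2, 0]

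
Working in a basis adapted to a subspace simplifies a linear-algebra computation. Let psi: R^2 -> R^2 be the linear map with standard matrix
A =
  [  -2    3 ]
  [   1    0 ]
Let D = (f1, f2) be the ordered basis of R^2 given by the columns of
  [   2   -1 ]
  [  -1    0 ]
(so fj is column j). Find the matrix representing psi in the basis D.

[[-2, 1], [3, 0]]

With P the matrix whose columns are f1, f2, [psi]_D = P^(-1) A P.
Column by column: psi(f1) = A f1 = [-7, 2]; its D-coordinates [-2, 3] give column 1.
Continuing for each basis vector yields [psi]_D = [[-2, 1], [3, 0]].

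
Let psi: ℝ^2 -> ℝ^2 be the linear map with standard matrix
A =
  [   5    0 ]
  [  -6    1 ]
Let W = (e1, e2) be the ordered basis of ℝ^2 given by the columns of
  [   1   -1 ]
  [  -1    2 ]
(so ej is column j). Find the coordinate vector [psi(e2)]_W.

<-2, 3>

Compute psi(e2) = A e2 = <-5, 8> in standard coordinates.
Then write this in W-coordinates: solve for y in y_1 e1 + y_2 e2 = <-5, 8>.
This gives y = <-2, 3>, which is column 2 of [psi]_W.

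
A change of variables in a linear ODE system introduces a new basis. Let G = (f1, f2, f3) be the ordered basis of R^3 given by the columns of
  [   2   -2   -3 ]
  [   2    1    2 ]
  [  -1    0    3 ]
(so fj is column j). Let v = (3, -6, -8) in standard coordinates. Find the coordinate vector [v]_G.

(-1, 2, -3)

Write v = c_1 f1 + ... + c_3 f3 and solve for the c_i.
Solving this 3x3 system gives c = (-1, 2, -3).
Check: -f1 + 2f2 - 3f3 = (3, -6, -8).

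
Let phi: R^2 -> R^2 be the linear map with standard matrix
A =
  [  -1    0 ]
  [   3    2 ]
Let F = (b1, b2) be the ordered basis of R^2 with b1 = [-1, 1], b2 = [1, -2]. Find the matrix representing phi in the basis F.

With P the matrix whose columns are b1, b2, [phi]_F = P^(-1) A P.
Column by column: phi(b1) = A b1 = [1, -1]; its F-coordinates [-1, 0] give column 1.
Continuing for each basis vector yields [phi]_F = [[-1, 3], [0, 2]].

[[-1, 3], [0, 2]]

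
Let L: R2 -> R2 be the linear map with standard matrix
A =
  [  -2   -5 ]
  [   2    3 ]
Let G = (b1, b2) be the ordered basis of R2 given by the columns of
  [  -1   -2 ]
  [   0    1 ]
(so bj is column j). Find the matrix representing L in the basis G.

[[2, 3], [-2, -1]]

The j-th column of [L]_G is [L(bj)]_G.
L(b1) = A b1 = (2, -2) = 2b1 - 2b2, so column 1 is (2, -2).
Repeating for b2 and assembling the columns gives [[2, 3], [-2, -1]].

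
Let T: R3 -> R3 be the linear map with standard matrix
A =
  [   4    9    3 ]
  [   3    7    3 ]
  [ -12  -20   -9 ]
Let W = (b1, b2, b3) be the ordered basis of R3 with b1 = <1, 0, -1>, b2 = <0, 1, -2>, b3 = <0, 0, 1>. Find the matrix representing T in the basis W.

The j-th column of [T]_W is [T(bj)]_W.
T(b1) = A b1 = <1, 0, -3> = b1 + 0·b2 - 2b3, so column 1 is <1, 0, -2>.
Repeating for b2, b3 and assembling the columns gives [[1, 3, 3], [0, 1, 3], [-2, 3, 0]].

[[1, 3, 3], [0, 1, 3], [-2, 3, 0]]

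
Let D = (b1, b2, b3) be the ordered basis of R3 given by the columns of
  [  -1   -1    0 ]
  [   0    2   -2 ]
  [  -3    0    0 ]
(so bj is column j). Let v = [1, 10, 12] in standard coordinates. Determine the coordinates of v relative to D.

We seek scalars with c_1 b1 + ... + c_3 b3 = v; equivalently solve M c = v where the columns of M are b1, ..., b3.
Row-reducing the augmented matrix [M | v] gives c = (-4, 3, -2).
Check: -4b1 + 3b2 - 2b3 = [1, 10, 12].

[-4, 3, -2]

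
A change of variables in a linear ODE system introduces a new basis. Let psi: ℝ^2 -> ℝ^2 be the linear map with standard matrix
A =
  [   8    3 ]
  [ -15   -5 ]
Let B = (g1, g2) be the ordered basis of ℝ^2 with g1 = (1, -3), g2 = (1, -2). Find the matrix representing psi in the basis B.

The j-th column of [psi]_B is [psi(gj)]_B.
psi(g1) = A g1 = (-1, 0) = 2g1 - 3g2, so column 1 is (2, -3).
Repeating for g2 and assembling the columns gives [[2, 1], [-3, 1]].

[[2, 1], [-3, 1]]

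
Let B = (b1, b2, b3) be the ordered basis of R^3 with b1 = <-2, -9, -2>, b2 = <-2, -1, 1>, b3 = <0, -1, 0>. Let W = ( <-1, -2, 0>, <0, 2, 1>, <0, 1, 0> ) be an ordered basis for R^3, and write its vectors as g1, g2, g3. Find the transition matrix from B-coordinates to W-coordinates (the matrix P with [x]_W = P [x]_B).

[[2, 2, 0], [-2, 1, 0], [-1, 1, -1]]

Let M have columns bj and N have columns gj. Then for every x, N [x]_W = x = M [x]_B, so P = N^(-1) M.
Since det N = 1, N^(-1) has integer entries; multiplying gives P = [[2, 2, 0], [-2, 1, 0], [-1, 1, -1]].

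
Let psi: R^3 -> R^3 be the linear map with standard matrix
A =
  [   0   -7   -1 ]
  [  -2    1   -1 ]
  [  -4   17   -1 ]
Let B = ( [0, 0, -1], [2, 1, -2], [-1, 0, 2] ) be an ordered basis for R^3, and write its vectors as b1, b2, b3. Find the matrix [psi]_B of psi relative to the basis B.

With P the matrix whose columns are b1, ..., b3, [psi]_B = P^(-1) A P.
Column by column: psi(b1) = A b1 = [1, 1, 1]; its B-coordinates [-1, 1, 1] give column 1.
Continuing for each basis vector yields [psi]_B = [[-1, -3, 2], [1, -1, 0], [1, 3, 2]].

[[-1, -3, 2], [1, -1, 0], [1, 3, 2]]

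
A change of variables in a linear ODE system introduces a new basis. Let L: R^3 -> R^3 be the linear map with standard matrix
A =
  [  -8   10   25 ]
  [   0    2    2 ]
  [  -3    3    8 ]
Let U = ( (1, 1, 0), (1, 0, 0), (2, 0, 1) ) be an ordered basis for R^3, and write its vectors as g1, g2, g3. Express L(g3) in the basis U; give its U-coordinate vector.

Column 3 of [L]_U is the U-coordinate vector of L(g3).
In standard coordinates L(g3) = A g3 = (9, 2, 2).
Converting to U: (9, 2, 2) = 2g1 + 3g2 + 2g3, so the coordinate vector is (2, 3, 2).

(2, 3, 2)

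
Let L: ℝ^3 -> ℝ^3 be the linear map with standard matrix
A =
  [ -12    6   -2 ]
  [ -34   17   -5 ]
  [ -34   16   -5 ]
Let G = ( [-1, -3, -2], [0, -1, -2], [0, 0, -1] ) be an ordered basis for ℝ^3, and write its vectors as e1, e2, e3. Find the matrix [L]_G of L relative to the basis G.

[[2, 2, -2], [1, 1, 1], [-2, 0, -3]]

The j-th column of [L]_G is [L(ej)]_G.
L(e1) = A e1 = [-2, -7, -4] = 2e1 + e2 - 2e3, so column 1 is [2, 1, -2].
Repeating for e2, e3 and assembling the columns gives [[2, 2, -2], [1, 1, 1], [-2, 0, -3]].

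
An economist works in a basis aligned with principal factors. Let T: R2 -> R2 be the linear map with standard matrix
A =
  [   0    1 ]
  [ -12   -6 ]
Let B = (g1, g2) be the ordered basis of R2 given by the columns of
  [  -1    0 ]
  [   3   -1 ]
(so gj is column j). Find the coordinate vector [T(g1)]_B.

[-3, -3]

Compute T(g1) = A g1 = [3, -6] in standard coordinates.
Then write this in B-coordinates: solve for y in y_1 g1 + y_2 g2 = [3, -6].
This gives y = [-3, -3], which is column 1 of [T]_B.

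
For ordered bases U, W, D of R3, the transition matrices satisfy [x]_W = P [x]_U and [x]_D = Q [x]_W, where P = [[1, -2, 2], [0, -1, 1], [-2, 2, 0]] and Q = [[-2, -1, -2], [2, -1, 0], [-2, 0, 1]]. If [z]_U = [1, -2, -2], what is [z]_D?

First [z]_W = P [z]_U = [1, 0, -6].
Then [z]_D = Q [z]_W = [10, 2, -8].

[10, 2, -8]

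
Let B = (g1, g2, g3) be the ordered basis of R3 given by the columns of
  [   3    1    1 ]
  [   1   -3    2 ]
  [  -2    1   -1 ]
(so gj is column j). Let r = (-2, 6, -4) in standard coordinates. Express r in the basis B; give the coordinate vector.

We seek scalars with c_1 g1 + ... + c_3 g3 = r; equivalently solve M c = r where the columns of M are g1, ..., g3.
Solving this 3x3 system gives c = (2, -4, -4).
Check: 2g1 - 4g2 - 4g3 = (-2, 6, -4).

(2, -4, -4)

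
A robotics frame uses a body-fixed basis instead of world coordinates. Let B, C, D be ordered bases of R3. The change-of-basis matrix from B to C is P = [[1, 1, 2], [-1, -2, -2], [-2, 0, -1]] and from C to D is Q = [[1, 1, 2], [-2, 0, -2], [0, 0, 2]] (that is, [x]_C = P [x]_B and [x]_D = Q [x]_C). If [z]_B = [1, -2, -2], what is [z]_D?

[2, 10, 0]

Composing the changes, [z]_D = Q P [z]_B.
Q P = [[-4, -1, -2], [2, -2, -2], [-4, 0, -2]]; applying this to [1, -2, -2] gives [2, 10, 0].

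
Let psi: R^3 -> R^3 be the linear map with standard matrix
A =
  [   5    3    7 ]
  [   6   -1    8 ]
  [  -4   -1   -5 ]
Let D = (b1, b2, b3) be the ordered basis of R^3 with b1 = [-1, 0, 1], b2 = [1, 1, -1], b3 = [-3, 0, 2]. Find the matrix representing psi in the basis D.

Let P have columns b1, ..., b3. Then [psi]_D = P^(-1) A P.
Here det P = 1, so P^(-1) is integer; computing A P first and then P^(-1)(A P) gives [[3, -1, 2], [2, -3, -2], [-1, -1, -1]].

[[3, -1, 2], [2, -3, -2], [-1, -1, -1]]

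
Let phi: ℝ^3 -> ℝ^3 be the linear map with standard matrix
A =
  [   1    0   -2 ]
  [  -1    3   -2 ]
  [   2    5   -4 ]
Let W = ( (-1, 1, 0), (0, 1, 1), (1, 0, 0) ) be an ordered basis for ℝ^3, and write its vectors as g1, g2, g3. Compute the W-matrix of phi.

[[1, 0, -3], [3, 1, 2], [0, -2, -2]]

Let P have columns g1, ..., g3. Then [phi]_W = P^(-1) A P.
Here det P = 1, so P^(-1) is integer; computing A P first and then P^(-1)(A P) gives [[1, 0, -3], [3, 1, 2], [0, -2, -2]].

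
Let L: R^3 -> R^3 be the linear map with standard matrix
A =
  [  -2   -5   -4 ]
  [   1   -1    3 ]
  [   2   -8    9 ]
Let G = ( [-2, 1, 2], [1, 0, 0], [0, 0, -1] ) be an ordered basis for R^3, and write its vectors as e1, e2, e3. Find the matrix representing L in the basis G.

With P the matrix whose columns are e1, ..., e3, [L]_G = P^(-1) A P.
Column by column: L(e1) = A e1 = [-9, 3, 6]; its G-coordinates [3, -3, 0] give column 1.
Continuing for each basis vector yields [L]_G = [[3, 1, -3], [-3, 0, -2], [0, 0, 3]].

[[3, 1, -3], [-3, 0, -2], [0, 0, 3]]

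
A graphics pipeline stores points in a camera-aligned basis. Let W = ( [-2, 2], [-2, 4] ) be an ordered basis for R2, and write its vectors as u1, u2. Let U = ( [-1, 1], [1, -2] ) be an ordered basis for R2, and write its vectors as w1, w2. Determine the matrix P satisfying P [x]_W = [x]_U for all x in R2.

Let M have columns uj and N have columns wj. Then for every x, N [x]_U = x = M [x]_W, so P = N^(-1) M.
Since det N = 1, N^(-1) has integer entries; multiplying gives P = [[2, 0], [0, -2]].

[[2, 0], [0, -2]]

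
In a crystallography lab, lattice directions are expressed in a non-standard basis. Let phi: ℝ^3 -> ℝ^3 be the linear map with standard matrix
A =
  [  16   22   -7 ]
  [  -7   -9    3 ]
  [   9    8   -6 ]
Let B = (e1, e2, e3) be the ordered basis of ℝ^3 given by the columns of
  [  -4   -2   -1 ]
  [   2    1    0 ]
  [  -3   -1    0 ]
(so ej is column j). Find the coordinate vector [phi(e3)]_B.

[2, 3, 2]

Compute phi(e3) = A e3 = [-16, 7, -9] in standard coordinates.
Then write this in B-coordinates: solve for y in y_1 e1 + ... + y_3 e3 = [-16, 7, -9].
This gives y = [2, 3, 2], which is column 3 of [phi]_B.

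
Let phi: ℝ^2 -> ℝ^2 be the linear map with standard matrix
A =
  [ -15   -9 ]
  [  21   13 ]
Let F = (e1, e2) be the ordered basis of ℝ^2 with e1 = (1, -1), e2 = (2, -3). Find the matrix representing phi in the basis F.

[[-2, -3], [-2, 0]]

Let P have columns e1, e2. Then [phi]_F = P^(-1) A P.
Here det P = -1, so P^(-1) is integer; computing A P first and then P^(-1)(A P) gives [[-2, -3], [-2, 0]].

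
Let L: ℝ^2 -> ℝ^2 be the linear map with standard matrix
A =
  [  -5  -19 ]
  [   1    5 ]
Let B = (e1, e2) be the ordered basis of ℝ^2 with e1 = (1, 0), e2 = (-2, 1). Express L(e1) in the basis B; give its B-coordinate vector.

Column 1 of [L]_B is the B-coordinate vector of L(e1).
In standard coordinates L(e1) = A e1 = (-5, 1).
Converting to B: (-5, 1) = -3e1 + e2, so the coordinate vector is (-3, 1).

(-3, 1)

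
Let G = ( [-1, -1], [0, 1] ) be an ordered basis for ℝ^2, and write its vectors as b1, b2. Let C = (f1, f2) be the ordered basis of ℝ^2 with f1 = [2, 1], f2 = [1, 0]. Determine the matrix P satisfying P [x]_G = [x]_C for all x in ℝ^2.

[[-1, 1], [1, -2]]

Take x = bj: its G-coordinates are the j-th standard unit vector, so P e_j — column j of P — equals [bj]_C.
b1 = -f1 + f2, giving column 1 = [-1, 1]; repeating for each j gives P = [[-1, 1], [1, -2]].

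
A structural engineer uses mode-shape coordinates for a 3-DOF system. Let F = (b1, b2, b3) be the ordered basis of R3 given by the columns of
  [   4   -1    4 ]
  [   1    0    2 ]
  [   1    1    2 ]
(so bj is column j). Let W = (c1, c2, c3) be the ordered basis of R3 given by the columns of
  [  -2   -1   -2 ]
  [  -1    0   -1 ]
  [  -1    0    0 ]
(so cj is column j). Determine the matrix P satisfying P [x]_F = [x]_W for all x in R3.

Let M have columns bj and N have columns cj. Then for every x, N [x]_W = x = M [x]_F, so P = N^(-1) M.
Since det N = -1, N^(-1) has integer entries; multiplying gives P = [[-1, -1, -2], [-2, 1, 0], [0, 1, 0]].

[[-1, -1, -2], [-2, 1, 0], [0, 1, 0]]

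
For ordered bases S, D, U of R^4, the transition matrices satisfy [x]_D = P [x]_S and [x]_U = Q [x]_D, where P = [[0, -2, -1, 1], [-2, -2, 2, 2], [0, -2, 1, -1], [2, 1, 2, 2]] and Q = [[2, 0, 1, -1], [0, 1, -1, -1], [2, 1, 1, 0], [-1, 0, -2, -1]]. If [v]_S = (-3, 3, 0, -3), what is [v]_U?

Composing the changes, [v]_U = Q P [v]_S.
Q P = [[-2, -7, -3, -1], [-4, -1, -1, 1], [-2, -8, 1, 3], [-2, 5, -3, -1]]; applying this to (-3, 3, 0, -3) gives (-12, 6, -27, 24).

(-12, 6, -27, 24)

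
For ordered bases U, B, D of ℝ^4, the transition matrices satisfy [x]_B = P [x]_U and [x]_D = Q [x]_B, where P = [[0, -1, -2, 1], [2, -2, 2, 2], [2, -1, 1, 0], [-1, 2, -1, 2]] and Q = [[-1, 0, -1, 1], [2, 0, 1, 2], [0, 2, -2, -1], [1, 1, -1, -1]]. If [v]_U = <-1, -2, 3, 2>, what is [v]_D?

First [v]_B = P [v]_U = <-2, 12, 3, -2>.
Then [v]_D = Q [v]_B = <-3, -5, 20, 9>.

<-3, -5, 20, 9>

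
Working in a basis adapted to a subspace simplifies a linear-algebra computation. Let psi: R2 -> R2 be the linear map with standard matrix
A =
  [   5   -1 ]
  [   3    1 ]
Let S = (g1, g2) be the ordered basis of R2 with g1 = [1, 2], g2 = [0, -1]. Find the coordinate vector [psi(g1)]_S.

Compute psi(g1) = A g1 = [3, 5] in standard coordinates.
Then write this in S-coordinates: solve for y in y_1 g1 + y_2 g2 = [3, 5].
This gives y = [3, 1], which is column 1 of [psi]_S.

[3, 1]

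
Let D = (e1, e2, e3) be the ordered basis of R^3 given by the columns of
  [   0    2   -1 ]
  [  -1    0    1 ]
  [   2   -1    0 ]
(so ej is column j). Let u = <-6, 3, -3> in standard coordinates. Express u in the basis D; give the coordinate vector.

[u]_D is the unique c with M c = u, where M has columns e1, ..., e3.
Row-reducing the augmented matrix [M | u] gives c = (-3, -3, 0).
Check: -3e1 - 3e2 + 0·e3 = <-6, 3, -3>.

<-3, -3, 0>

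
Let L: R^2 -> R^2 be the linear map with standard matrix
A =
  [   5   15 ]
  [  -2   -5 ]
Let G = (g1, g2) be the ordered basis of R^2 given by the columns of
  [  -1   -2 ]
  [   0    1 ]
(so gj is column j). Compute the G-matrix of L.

The j-th column of [L]_G is [L(gj)]_G.
L(g1) = A g1 = <-5, 2> = g1 + 2g2, so column 1 is <1, 2>.
Repeating for g2 and assembling the columns gives [[1, -3], [2, -1]].

[[1, -3], [2, -1]]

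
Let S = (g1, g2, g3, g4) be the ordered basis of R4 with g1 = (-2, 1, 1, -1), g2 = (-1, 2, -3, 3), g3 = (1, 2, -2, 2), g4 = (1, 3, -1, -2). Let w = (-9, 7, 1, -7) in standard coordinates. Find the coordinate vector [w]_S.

Write w = c_1 g1 + ... + c_4 g4 and solve for the c_i.
Gaussian elimination on [M | w] yields c = (3, 2, -3, 2).
Check: 3g1 + 2g2 - 3g3 + 2g4 = (-9, 7, 1, -7).

(3, 2, -3, 2)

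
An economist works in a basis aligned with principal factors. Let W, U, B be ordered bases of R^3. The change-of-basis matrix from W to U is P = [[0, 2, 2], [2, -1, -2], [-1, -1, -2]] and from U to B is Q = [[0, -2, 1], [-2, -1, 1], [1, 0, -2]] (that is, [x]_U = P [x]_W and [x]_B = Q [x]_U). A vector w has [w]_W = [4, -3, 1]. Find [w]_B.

[-21, -4, 2]

First [w]_U = P [w]_W = [-4, 9, -3].
Then [w]_B = Q [w]_U = [-21, -4, 2].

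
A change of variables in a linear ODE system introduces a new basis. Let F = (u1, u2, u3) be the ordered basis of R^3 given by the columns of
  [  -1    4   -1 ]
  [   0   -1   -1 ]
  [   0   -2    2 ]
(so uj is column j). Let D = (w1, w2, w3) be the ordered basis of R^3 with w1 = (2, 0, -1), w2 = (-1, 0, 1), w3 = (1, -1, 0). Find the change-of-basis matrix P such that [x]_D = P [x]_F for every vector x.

[[-1, 1, 0], [-1, -1, 2], [0, 1, 1]]

Take x = uj: its F-coordinates are the j-th standard unit vector, so P e_j — column j of P — equals [uj]_D.
u1 = -w1 - w2 + 0·w3, giving column 1 = (-1, -1, 0); repeating for each j gives P = [[-1, 1, 0], [-1, -1, 2], [0, 1, 1]].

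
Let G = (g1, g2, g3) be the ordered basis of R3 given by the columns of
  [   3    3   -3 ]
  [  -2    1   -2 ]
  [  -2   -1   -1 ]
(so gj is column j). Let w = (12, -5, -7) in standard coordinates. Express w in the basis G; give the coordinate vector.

(3, 1, 0)

Write w = c_1 g1 + ... + c_3 g3 and solve for the c_i.
Solving this 3x3 system gives c = (3, 1, 0).
Check: 3g1 + g2 + 0·g3 = (12, -5, -7).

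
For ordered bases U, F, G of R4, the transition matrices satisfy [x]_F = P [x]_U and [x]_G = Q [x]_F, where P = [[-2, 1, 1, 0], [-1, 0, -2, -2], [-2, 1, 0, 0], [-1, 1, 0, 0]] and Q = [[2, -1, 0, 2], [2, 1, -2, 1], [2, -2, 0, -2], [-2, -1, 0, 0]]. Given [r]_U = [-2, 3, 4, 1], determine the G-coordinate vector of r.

Composing the changes, [r]_G = Q P [r]_U.
Q P = [[-5, 4, 4, 2], [-2, 1, 0, -2], [0, 0, 6, 4], [5, -2, 0, 2]]; applying this to [-2, 3, 4, 1] gives [40, 5, 28, -14].

[40, 5, 28, -14]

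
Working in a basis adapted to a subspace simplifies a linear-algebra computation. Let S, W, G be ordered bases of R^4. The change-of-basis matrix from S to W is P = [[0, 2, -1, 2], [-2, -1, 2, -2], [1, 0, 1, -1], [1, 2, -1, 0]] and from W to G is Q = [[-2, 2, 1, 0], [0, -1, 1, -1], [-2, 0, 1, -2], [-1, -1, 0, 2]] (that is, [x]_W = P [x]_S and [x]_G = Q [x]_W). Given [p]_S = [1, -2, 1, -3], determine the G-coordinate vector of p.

Apply P to get W-coordinates [-11, 8, 5, -4], then Q to get G-coordinates.
The result is [p]_G = [43, 1, 35, -5].

[43, 1, 35, -5]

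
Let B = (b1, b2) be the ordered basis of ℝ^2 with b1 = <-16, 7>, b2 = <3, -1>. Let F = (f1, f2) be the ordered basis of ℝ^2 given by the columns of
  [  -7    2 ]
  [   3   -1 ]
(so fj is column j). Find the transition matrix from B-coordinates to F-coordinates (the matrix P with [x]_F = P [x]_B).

Take x = bj: its B-coordinates are the j-th standard unit vector, so P e_j — column j of P — equals [bj]_F.
b1 = 2f1 - f2, giving column 1 = <2, -1>; repeating for each j gives P = [[2, -1], [-1, -2]].

[[2, -1], [-1, -2]]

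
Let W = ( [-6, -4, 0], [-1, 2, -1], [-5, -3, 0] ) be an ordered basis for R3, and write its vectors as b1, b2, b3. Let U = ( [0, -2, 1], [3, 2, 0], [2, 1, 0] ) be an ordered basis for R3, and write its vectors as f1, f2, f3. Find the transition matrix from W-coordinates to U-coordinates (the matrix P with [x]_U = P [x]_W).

[[0, -1, 0], [-2, 1, -1], [0, -2, -1]]

Let M have columns bj and N have columns fj. Then for every x, N [x]_U = x = M [x]_W, so P = N^(-1) M.
Since det N = -1, N^(-1) has integer entries; multiplying gives P = [[0, -1, 0], [-2, 1, -1], [0, -2, -1]].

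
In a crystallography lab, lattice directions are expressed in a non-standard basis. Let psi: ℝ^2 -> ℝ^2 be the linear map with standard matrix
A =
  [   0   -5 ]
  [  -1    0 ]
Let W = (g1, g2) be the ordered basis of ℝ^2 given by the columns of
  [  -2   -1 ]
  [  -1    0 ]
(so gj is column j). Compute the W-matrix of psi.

[[-2, -1], [-1, 2]]

Let P have columns g1, g2. Then [psi]_W = P^(-1) A P.
Here det P = -1, so P^(-1) is integer; computing A P first and then P^(-1)(A P) gives [[-2, -1], [-1, 2]].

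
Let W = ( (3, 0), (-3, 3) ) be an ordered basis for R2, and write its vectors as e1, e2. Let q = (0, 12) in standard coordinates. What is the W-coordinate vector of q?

[q]_W is the unique c with M c = q, where M has columns e1, e2.
System: 3c_1 - 3c_2 = 0, 0c_1 + 3c_2 = 12; solving gives c_1 = 4, c_2 = 4.
Check: 4e1 + 4e2 = (0, 12).

(4, 4)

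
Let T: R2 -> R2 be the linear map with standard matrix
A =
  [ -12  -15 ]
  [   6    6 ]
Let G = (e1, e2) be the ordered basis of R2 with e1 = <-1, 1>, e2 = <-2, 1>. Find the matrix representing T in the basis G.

With P the matrix whose columns are e1, e2, [T]_G = P^(-1) A P.
Column by column: T(e1) = A e1 = <-3, 0>; its G-coordinates <-3, 3> give column 1.
Continuing for each basis vector yields [T]_G = [[-3, -3], [3, -3]].

[[-3, -3], [3, -3]]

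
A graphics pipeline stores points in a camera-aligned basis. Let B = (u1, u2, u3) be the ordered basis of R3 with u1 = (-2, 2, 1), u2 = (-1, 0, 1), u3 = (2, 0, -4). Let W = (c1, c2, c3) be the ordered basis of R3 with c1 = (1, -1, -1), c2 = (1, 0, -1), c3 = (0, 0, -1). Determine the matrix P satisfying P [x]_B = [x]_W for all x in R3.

[[-2, 0, 0], [0, -1, 2], [1, 0, 2]]

Column j of P is [uj]_W, since P maps B-coordinates to W-coordinates.
Expressing u1 in W: u1 = -2c1 + 0·c2 + c3, so column 1 of P is (-2, 0, 1).
Doing the same for each uj gives P = [[-2, 0, 0], [0, -1, 2], [1, 0, 2]].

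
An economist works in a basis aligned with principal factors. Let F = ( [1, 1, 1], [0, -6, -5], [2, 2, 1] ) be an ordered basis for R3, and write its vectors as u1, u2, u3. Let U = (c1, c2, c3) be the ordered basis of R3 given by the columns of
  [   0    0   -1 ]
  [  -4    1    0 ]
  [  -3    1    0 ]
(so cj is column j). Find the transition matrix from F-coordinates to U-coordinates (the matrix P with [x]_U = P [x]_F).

[[0, 1, -1], [1, -2, -2], [-1, 0, -2]]

Let M have columns uj and N have columns cj. Then for every x, N [x]_U = x = M [x]_F, so P = N^(-1) M.
Since det N = 1, N^(-1) has integer entries; multiplying gives P = [[0, 1, -1], [1, -2, -2], [-1, 0, -2]].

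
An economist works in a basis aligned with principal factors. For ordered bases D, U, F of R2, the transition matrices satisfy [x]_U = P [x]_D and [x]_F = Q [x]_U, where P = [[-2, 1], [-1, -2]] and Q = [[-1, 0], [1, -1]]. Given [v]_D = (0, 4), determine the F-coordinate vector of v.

Apply P to get U-coordinates (4, -8), then Q to get F-coordinates.
The result is [v]_F = (-4, 12).

(-4, 12)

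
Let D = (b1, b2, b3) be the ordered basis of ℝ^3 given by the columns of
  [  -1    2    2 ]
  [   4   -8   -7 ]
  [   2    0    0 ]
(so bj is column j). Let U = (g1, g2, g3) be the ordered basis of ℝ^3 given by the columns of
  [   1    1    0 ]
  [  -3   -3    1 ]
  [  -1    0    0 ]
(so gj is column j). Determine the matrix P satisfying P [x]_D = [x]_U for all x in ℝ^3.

[[-2, 0, 0], [1, 2, 2], [1, -2, -1]]

Take x = bj: its D-coordinates are the j-th standard unit vector, so P e_j — column j of P — equals [bj]_U.
b1 = -2g1 + g2 + g3, giving column 1 = [-2, 1, 1]; repeating for each j gives P = [[-2, 0, 0], [1, 2, 2], [1, -2, -1]].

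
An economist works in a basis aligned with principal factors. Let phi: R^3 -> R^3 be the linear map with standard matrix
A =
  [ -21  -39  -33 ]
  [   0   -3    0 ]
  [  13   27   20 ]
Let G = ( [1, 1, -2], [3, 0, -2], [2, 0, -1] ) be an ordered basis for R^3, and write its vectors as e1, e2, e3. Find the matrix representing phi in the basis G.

With P the matrix whose columns are e1, ..., e3, [phi]_G = P^(-1) A P.
Column by column: phi(e1) = A e1 = [6, -3, 0]; its G-coordinates [-3, 3, 0] give column 1.
Continuing for each basis vector yields [phi]_G = [[-3, 0, 0], [3, -1, -3], [0, 3, 0]].

[[-3, 0, 0], [3, -1, -3], [0, 3, 0]]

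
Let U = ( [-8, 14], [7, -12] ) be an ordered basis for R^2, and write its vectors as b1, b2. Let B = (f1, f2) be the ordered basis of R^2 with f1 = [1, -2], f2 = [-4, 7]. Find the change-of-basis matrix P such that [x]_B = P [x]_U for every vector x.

[[0, -1], [2, -2]]

Column j of P is [bj]_B, since P maps U-coordinates to B-coordinates.
Expressing b1 in B: b1 = 0·f1 + 2f2, so column 1 of P is [0, 2].
Doing the same for each bj gives P = [[0, -1], [2, -2]].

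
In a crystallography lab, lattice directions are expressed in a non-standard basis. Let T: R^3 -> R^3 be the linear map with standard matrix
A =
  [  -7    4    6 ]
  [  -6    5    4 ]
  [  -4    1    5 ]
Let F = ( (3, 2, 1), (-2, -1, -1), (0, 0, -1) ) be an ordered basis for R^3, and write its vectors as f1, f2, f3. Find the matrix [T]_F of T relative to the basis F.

With P the matrix whose columns are f1, ..., f3, [T]_F = P^(-1) A P.
Column by column: T(f1) = A f1 = (-7, -4, -5); its F-coordinates (-1, 2, 2) give column 1.
Continuing for each basis vector yields [T]_F = [[-1, 2, -2], [2, 1, 0], [2, -1, 3]].

[[-1, 2, -2], [2, 1, 0], [2, -1, 3]]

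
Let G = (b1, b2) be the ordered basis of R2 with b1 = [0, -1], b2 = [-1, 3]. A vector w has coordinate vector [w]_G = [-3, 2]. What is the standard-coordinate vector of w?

[-2, 9]

By definition w = -3b1 + 2b2.
Summing componentwise gives [-2, 9].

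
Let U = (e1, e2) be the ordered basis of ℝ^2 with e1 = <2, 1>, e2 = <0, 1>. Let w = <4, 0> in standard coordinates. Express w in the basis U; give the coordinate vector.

[w]_U is the unique c with M c = w, where M has columns e1, e2.
System: 2c_1 + 0c_2 = 4, c_1 + c_2 = 0; solving gives c_1 = 2, c_2 = -2.
Check: 2e1 - 2e2 = <4, 0>.

<2, -2>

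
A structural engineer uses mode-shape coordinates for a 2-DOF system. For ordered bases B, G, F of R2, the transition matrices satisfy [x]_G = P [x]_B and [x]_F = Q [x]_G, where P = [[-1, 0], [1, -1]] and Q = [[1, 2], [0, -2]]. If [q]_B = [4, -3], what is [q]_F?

[10, -14]

Composing the changes, [q]_F = Q P [q]_B.
Q P = [[1, -2], [-2, 2]]; applying this to [4, -3] gives [10, -14].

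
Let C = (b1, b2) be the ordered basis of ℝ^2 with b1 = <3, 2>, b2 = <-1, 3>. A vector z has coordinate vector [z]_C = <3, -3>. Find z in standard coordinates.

<12, -3>

The coordinates say z = 3b1 - 3b2; adding the scaled basis vectors gives <12, -3>.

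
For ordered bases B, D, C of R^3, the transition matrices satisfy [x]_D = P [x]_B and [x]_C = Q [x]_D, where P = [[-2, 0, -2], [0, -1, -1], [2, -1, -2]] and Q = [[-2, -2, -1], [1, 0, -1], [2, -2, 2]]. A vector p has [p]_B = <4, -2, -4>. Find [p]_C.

<-30, -18, 24>

First [p]_D = P [p]_B = <0, 6, 18>.
Then [p]_C = Q [p]_D = <-30, -18, 24>.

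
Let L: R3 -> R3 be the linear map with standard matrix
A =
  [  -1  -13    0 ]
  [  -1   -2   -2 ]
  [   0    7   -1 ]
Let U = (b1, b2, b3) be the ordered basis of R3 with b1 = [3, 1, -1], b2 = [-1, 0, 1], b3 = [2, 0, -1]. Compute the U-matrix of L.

[[-3, -1, 0], [3, 0, 0], [-2, 2, -1]]

With P the matrix whose columns are b1, ..., b3, [L]_U = P^(-1) A P.
Column by column: L(b1) = A b1 = [-16, -3, 8]; its U-coordinates [-3, 3, -2] give column 1.
Continuing for each basis vector yields [L]_U = [[-3, -1, 0], [3, 0, 0], [-2, 2, -1]].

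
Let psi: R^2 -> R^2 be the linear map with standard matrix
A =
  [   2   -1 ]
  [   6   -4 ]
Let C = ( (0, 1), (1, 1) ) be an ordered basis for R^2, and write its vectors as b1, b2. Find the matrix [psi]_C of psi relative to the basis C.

[[-3, 1], [-1, 1]]

With P the matrix whose columns are b1, b2, [psi]_C = P^(-1) A P.
Column by column: psi(b1) = A b1 = (-1, -4); its C-coordinates (-3, -1) give column 1.
Continuing for each basis vector yields [psi]_C = [[-3, 1], [-1, 1]].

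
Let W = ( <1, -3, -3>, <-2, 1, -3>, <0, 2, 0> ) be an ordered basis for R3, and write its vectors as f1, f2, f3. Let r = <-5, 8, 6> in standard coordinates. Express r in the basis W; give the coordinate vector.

<-3, 1, -1>

We seek scalars with c_1 f1 + ... + c_3 f3 = r; equivalently solve M c = r where the columns of M are f1, ..., f3.
Row-reducing the augmented matrix [M | r] gives c = (-3, 1, -1).
Check: -3f1 + f2 - f3 = <-5, 8, 6>.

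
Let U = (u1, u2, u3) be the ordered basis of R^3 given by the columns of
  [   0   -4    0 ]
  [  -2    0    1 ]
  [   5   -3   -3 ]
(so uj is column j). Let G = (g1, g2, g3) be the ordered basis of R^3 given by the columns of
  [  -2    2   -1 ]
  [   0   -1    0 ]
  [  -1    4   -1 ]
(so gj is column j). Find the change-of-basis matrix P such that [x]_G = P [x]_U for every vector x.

Take x = uj: its U-coordinates are the j-th standard unit vector, so P e_j — column j of P — equals [uj]_G.
u1 = g1 + 2g2 + 2g3, giving column 1 = [1, 2, 2]; repeating for each j gives P = [[1, 1, -1], [2, 0, -1], [2, 2, 0]].

[[1, 1, -1], [2, 0, -1], [2, 2, 0]]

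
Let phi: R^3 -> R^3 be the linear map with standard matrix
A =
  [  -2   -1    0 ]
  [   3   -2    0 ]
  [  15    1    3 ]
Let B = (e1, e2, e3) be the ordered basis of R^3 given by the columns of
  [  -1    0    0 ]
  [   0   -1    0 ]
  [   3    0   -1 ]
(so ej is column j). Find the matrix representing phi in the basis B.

The j-th column of [phi]_B is [phi(ej)]_B.
phi(e1) = A e1 = (2, -3, -6) = -2e1 + 3e2 + 0·e3, so column 1 is (-2, 3, 0).
Repeating for e2, e3 and assembling the columns gives [[-2, -1, 0], [3, -2, 0], [0, -2, 3]].

[[-2, -1, 0], [3, -2, 0], [0, -2, 3]]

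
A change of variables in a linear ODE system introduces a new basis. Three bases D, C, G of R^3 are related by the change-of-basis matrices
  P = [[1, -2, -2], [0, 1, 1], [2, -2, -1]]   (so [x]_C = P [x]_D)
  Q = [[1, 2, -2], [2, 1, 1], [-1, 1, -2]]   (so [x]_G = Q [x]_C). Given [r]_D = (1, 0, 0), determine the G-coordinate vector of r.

Apply P to get C-coordinates (1, 0, 2), then Q to get G-coordinates.
The result is [r]_G = (-3, 4, -5).

(-3, 4, -5)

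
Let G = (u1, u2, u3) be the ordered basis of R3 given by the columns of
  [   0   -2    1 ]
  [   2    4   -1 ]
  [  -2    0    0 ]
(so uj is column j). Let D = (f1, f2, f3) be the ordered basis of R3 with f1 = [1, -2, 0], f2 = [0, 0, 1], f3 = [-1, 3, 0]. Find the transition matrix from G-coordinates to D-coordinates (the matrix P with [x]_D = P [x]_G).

Let M have columns uj and N have columns fj. Then for every x, N [x]_D = x = M [x]_G, so P = N^(-1) M.
Since det N = -1, N^(-1) has integer entries; multiplying gives P = [[2, -2, 2], [-2, 0, 0], [2, 0, 1]].

[[2, -2, 2], [-2, 0, 0], [2, 0, 1]]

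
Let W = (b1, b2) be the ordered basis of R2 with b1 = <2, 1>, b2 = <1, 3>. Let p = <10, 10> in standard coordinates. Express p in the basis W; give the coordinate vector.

<4, 2>

We seek scalars with c_1 b1 + c_2 b2 = p; equivalently solve M c = p where the columns of M are b1, b2.
System: 2c_1 + c_2 = 10, c_1 + 3c_2 = 10; solving gives c_1 = 4, c_2 = 2.
Check: 4b1 + 2b2 = <10, 10>.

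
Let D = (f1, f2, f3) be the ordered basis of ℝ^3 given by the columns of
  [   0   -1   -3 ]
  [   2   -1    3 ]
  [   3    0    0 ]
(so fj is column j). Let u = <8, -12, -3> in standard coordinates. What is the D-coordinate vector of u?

<-1, 1, -3>

[u]_D is the unique c with M c = u, where M has columns f1, ..., f3.
Gaussian elimination on [M | u] yields c = (-1, 1, -3).
Check: -f1 + f2 - 3f3 = <8, -12, -3>.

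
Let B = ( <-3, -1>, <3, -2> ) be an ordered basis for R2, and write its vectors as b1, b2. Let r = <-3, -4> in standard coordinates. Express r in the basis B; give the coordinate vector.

<2, 1>

[r]_B is the unique c with M c = r, where M has columns b1, b2.
System: -3c_1 + 3c_2 = -3, -c_1 - 2c_2 = -4; solving gives c_1 = 2, c_2 = 1.
Check: 2b1 + b2 = <-3, -4>.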